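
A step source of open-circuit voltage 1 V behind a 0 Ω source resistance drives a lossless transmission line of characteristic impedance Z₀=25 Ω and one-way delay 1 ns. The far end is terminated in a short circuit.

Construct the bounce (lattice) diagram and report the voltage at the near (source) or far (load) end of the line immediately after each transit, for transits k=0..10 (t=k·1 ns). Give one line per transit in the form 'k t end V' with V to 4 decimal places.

Γ_L=-1.000000, Γ_S=-1.000000; launch V₁=1·25/25=1.000000
k=0 src: V=1.0000
k=1 load: inc=1.000000, refl=1.000000·-1.000000=-1.0000; V=0.000000+1.000000+-1.000000=0.0000
k=2 src: inc=-1.000000, refl=-1.000000·-1.000000=1.0000; V=1.000000+-1.000000+1.000000=1.0000
k=3 load: inc=1.000000, refl=1.000000·-1.000000=-1.0000; V=0.000000+1.000000+-1.000000=0.0000
k=4 src: inc=-1.000000, refl=-1.000000·-1.000000=1.0000; V=1.000000+-1.000000+1.000000=1.0000
k=5 load: inc=1.000000, refl=1.000000·-1.000000=-1.0000; V=0.000000+1.000000+-1.000000=0.0000
k=6 src: inc=-1.000000, refl=-1.000000·-1.000000=1.0000; V=1.000000+-1.000000+1.000000=1.0000
k=7 load: inc=1.000000, refl=1.000000·-1.000000=-1.0000; V=0.000000+1.000000+-1.000000=0.0000
k=8 src: inc=-1.000000, refl=-1.000000·-1.000000=1.0000; V=1.000000+-1.000000+1.000000=1.0000
k=9 load: inc=1.000000, refl=1.000000·-1.000000=-1.0000; V=0.000000+1.000000+-1.000000=0.0000
k=10 src: inc=-1.000000, refl=-1.000000·-1.000000=1.0000; V=1.000000+-1.000000+1.000000=1.0000

0 0 source 1.0000
1 1 load 0.0000
2 2 source 1.0000
3 3 load 0.0000
4 4 source 1.0000
5 5 load 0.0000
6 6 source 1.0000
7 7 load 0.0000
8 8 source 1.0000
9 9 load 0.0000
10 10 source 1.0000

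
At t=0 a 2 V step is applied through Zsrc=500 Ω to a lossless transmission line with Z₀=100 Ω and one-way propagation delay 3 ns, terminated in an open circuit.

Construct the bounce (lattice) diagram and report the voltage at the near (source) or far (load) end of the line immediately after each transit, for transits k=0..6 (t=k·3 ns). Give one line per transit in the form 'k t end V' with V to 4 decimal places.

Γ_L=1.000000, Γ_S=0.666667; launch V₁=2·100/600=0.333333
k=0 src: V=0.3333
k=1 load: inc=0.333333, refl=0.333333·1.000000=0.3333; V=0.000000+0.333333+0.333333=0.6667
k=2 src: inc=0.333333, refl=0.333333·0.666667=0.2222; V=0.333333+0.333333+0.222222=0.8889
k=3 load: inc=0.222222, refl=0.222222·1.000000=0.2222; V=0.666667+0.222222+0.222222=1.1111
k=4 src: inc=0.222222, refl=0.222222·0.666667=0.1481; V=0.888889+0.222222+0.148148=1.2593
k=5 load: inc=0.148148, refl=0.148148·1.000000=0.1481; V=1.111111+0.148148+0.148148=1.4074
k=6 src: inc=0.148148, refl=0.148148·0.666667=0.0988; V=1.259259+0.148148+0.098765=1.5062

0 0 source 0.3333
1 3 load 0.6667
2 6 source 0.8889
3 9 load 1.1111
4 12 source 1.2593
5 15 load 1.4074
6 18 source 1.5062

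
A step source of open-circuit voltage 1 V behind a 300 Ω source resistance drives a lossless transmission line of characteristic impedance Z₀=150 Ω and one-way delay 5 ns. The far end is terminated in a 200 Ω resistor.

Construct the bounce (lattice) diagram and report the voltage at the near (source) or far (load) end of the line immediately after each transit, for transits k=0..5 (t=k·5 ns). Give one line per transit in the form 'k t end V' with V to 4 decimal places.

Γ_L=0.142857, Γ_S=0.333333; launch V₁=1·150/450=0.333333
k=0 src: V=0.3333
k=1 load: inc=0.333333, refl=0.333333·0.142857=0.0476; V=0.000000+0.333333+0.047619=0.3810
k=2 src: inc=0.047619, refl=0.047619·0.333333=0.0159; V=0.333333+0.047619+0.015873=0.3968
k=3 load: inc=0.015873, refl=0.015873·0.142857=0.0023; V=0.380952+0.015873+0.002268=0.3991
k=4 src: inc=0.002268, refl=0.002268·0.333333=0.0008; V=0.396825+0.002268+0.000756=0.3998
k=5 load: inc=0.000756, refl=0.000756·0.142857=0.0001; V=0.399093+0.000756+0.000108=0.4000

0 0 source 0.3333
1 5 load 0.3810
2 10 source 0.3968
3 15 load 0.3991
4 20 source 0.3998
5 25 load 0.4000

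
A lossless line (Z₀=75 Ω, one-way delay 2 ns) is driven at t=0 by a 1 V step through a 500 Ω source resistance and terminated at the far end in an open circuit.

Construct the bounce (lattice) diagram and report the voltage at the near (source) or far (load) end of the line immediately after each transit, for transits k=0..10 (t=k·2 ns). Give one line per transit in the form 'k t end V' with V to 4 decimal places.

Γ_L=1.000000, Γ_S=0.739130; launch V₁=1·75/575=0.130435
k=0 src: V=0.1304
k=1 load: inc=0.130435, refl=0.130435·1.000000=0.1304; V=0.000000+0.130435+0.130435=0.2609
k=2 src: inc=0.130435, refl=0.130435·0.739130=0.0964; V=0.130435+0.130435+0.096408=0.3573
k=3 load: inc=0.096408, refl=0.096408·1.000000=0.0964; V=0.260870+0.096408+0.096408=0.4537
k=4 src: inc=0.096408, refl=0.096408·0.739130=0.0713; V=0.357278+0.096408+0.071258=0.5249
k=5 load: inc=0.071258, refl=0.071258·1.000000=0.0713; V=0.453686+0.071258+0.071258=0.5962
k=6 src: inc=0.071258, refl=0.071258·0.739130=0.0527; V=0.524945+0.071258+0.052669=0.6489
k=7 load: inc=0.052669, refl=0.052669·1.000000=0.0527; V=0.596203+0.052669+0.052669=0.7015
k=8 src: inc=0.052669, refl=0.052669·0.739130=0.0389; V=0.648872+0.052669+0.038929=0.7405
k=9 load: inc=0.038929, refl=0.038929·1.000000=0.0389; V=0.701541+0.038929+0.038929=0.7794
k=10 src: inc=0.038929, refl=0.038929·0.739130=0.0288; V=0.740471+0.038929+0.028774=0.8082

0 0 source 0.1304
1 2 load 0.2609
2 4 source 0.3573
3 6 load 0.4537
4 8 source 0.5249
5 10 load 0.5962
6 12 source 0.6489
7 14 load 0.7015
8 16 source 0.7405
9 18 load 0.7794
10 20 source 0.8082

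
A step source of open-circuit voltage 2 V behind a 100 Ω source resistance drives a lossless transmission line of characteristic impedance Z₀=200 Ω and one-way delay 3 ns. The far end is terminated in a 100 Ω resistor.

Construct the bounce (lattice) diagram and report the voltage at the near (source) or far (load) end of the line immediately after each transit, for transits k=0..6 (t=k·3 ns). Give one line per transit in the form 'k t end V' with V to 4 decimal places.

Γ_L=-0.333333, Γ_S=-0.333333; launch V₁=2·200/300=1.333333
k=0 src: V=1.3333
k=1 load: inc=1.333333, refl=1.333333·-0.333333=-0.4444; V=0.000000+1.333333+-0.444444=0.8889
k=2 src: inc=-0.444444, refl=-0.444444·-0.333333=0.1481; V=1.333333+-0.444444+0.148148=1.0370
k=3 load: inc=0.148148, refl=0.148148·-0.333333=-0.0494; V=0.888889+0.148148+-0.049383=0.9877
k=4 src: inc=-0.049383, refl=-0.049383·-0.333333=0.0165; V=1.037037+-0.049383+0.016461=1.0041
k=5 load: inc=0.016461, refl=0.016461·-0.333333=-0.0055; V=0.987654+0.016461+-0.005487=0.9986
k=6 src: inc=-0.005487, refl=-0.005487·-0.333333=0.0018; V=1.004115+-0.005487+0.001829=1.0005

0 0 source 1.3333
1 3 load 0.8889
2 6 source 1.0370
3 9 load 0.9877
4 12 source 1.0041
5 15 load 0.9986
6 18 source 1.0005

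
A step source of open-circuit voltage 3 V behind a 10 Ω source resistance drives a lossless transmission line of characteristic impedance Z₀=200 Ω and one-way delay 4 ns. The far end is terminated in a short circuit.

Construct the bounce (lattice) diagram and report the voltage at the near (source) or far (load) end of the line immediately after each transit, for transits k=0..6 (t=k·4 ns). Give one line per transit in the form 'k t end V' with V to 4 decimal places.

Γ_L=-1.000000, Γ_S=-0.904762; launch V₁=3·200/210=2.857143
k=0 src: V=2.8571
k=1 load: inc=2.857143, refl=2.857143·-1.000000=-2.8571; V=0.000000+2.857143+-2.857143=0.0000
k=2 src: inc=-2.857143, refl=-2.857143·-0.904762=2.5850; V=2.857143+-2.857143+2.585034=2.5850
k=3 load: inc=2.585034, refl=2.585034·-1.000000=-2.5850; V=0.000000+2.585034+-2.585034=0.0000
k=4 src: inc=-2.585034, refl=-2.585034·-0.904762=2.3388; V=2.585034+-2.585034+2.338840=2.3388
k=5 load: inc=2.338840, refl=2.338840·-1.000000=-2.3388; V=0.000000+2.338840+-2.338840=0.0000
k=6 src: inc=-2.338840, refl=-2.338840·-0.904762=2.1161; V=2.338840+-2.338840+2.116094=2.1161

0 0 source 2.8571
1 4 load 0.0000
2 8 source 2.5850
3 12 load 0.0000
4 16 source 2.3388
5 20 load 0.0000
6 24 source 2.1161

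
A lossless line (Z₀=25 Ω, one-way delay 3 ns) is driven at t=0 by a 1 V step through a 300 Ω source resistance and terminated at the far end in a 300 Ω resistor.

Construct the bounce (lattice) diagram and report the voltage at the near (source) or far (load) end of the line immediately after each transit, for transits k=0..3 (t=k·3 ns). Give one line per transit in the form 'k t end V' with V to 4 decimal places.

Γ_L=0.846154, Γ_S=0.846154; launch V₁=1·25/325=0.076923
k=0 src: V=0.0769
k=1 load: inc=0.076923, refl=0.076923·0.846154=0.0651; V=0.000000+0.076923+0.065089=0.1420
k=2 src: inc=0.065089, refl=0.065089·0.846154=0.0551; V=0.076923+0.065089+0.055075=0.1971
k=3 load: inc=0.055075, refl=0.055075·0.846154=0.0466; V=0.142012+0.055075+0.046602=0.2437

0 0 source 0.0769
1 3 load 0.1420
2 6 source 0.1971
3 9 load 0.2437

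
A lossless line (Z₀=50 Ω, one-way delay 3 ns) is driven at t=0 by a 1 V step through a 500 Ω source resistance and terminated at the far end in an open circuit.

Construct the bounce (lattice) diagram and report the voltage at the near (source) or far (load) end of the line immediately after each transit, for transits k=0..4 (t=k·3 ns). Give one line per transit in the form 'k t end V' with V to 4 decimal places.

Γ_L=1.000000, Γ_S=0.818182; launch V₁=1·50/550=0.090909
k=0 src: V=0.0909
k=1 load: inc=0.090909, refl=0.090909·1.000000=0.0909; V=0.000000+0.090909+0.090909=0.1818
k=2 src: inc=0.090909, refl=0.090909·0.818182=0.0744; V=0.090909+0.090909+0.074380=0.2562
k=3 load: inc=0.074380, refl=0.074380·1.000000=0.0744; V=0.181818+0.074380+0.074380=0.3306
k=4 src: inc=0.074380, refl=0.074380·0.818182=0.0609; V=0.256198+0.074380+0.060856=0.3914

0 0 source 0.0909
1 3 load 0.1818
2 6 source 0.2562
3 9 load 0.3306
4 12 source 0.3914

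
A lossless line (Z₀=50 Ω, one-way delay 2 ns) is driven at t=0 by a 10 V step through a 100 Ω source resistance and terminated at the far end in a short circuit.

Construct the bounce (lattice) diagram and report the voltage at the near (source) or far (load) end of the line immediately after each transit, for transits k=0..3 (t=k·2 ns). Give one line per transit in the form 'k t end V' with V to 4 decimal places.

0 0 source 3.3333
1 2 load 0.0000
2 4 source -1.1111
3 6 load 0.0000

Γ_L=-1.000000, Γ_S=0.333333; launch V₁=10·50/150=3.333333
k=0 src: V=3.3333
k=1 load: inc=3.333333, refl=3.333333·-1.000000=-3.3333; V=0.000000+3.333333+-3.333333=0.0000
k=2 src: inc=-3.333333, refl=-3.333333·0.333333=-1.1111; V=3.333333+-3.333333+-1.111111=-1.1111
k=3 load: inc=-1.111111, refl=-1.111111·-1.000000=1.1111; V=0.000000+-1.111111+1.111111=0.0000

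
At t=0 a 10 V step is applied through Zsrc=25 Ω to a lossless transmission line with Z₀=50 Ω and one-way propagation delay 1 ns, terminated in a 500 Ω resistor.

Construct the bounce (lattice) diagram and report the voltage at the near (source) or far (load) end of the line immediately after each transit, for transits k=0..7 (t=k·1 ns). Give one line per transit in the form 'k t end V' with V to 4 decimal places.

Γ_L=0.818182, Γ_S=-0.333333; launch V₁=10·50/75=6.666667
k=0 src: V=6.6667
k=1 load: inc=6.666667, refl=6.666667·0.818182=5.4545; V=0.000000+6.666667+5.454545=12.1212
k=2 src: inc=5.454545, refl=5.454545·-0.333333=-1.8182; V=6.666667+5.454545+-1.818182=10.3030
k=3 load: inc=-1.818182, refl=-1.818182·0.818182=-1.4876; V=12.121212+-1.818182+-1.487603=8.8154
k=4 src: inc=-1.487603, refl=-1.487603·-0.333333=0.4959; V=10.303030+-1.487603+0.495868=9.3113
k=5 load: inc=0.495868, refl=0.495868·0.818182=0.4057; V=8.815427+0.495868+0.405710=9.7170
k=6 src: inc=0.405710, refl=0.405710·-0.333333=-0.1352; V=9.311295+0.405710+-0.135237=9.5818
k=7 load: inc=-0.135237, refl=-0.135237·0.818182=-0.1106; V=9.717005+-0.135237+-0.110648=9.4711

0 0 source 6.6667
1 1 load 12.1212
2 2 source 10.3030
3 3 load 8.8154
4 4 source 9.3113
5 5 load 9.7170
6 6 source 9.5818
7 7 load 9.4711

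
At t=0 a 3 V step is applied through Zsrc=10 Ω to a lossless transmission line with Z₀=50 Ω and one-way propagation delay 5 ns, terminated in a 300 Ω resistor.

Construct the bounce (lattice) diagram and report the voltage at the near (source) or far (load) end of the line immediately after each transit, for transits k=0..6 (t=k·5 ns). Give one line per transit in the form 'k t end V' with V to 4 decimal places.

0 0 source 2.5000
1 5 load 4.2857
2 10 source 3.0952
3 15 load 2.2449
4 20 source 2.8118
5 25 load 3.2167
6 30 source 2.9468

Γ_L=0.714286, Γ_S=-0.666667; launch V₁=3·50/60=2.500000
k=0 src: V=2.5000
k=1 load: inc=2.500000, refl=2.500000·0.714286=1.7857; V=0.000000+2.500000+1.785714=4.2857
k=2 src: inc=1.785714, refl=1.785714·-0.666667=-1.1905; V=2.500000+1.785714+-1.190476=3.0952
k=3 load: inc=-1.190476, refl=-1.190476·0.714286=-0.8503; V=4.285714+-1.190476+-0.850340=2.2449
k=4 src: inc=-0.850340, refl=-0.850340·-0.666667=0.5669; V=3.095238+-0.850340+0.566893=2.8118
k=5 load: inc=0.566893, refl=0.566893·0.714286=0.4049; V=2.244898+0.566893+0.404924=3.2167
k=6 src: inc=0.404924, refl=0.404924·-0.666667=-0.2699; V=2.811791+0.404924+-0.269949=2.9468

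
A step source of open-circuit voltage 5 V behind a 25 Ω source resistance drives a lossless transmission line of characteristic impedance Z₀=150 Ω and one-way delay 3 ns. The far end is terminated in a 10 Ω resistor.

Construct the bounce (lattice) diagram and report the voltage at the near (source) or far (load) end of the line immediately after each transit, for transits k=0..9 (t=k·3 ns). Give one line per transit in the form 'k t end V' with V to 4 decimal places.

Γ_L=-0.875000, Γ_S=-0.714286; launch V₁=5·150/175=4.285714
k=0 src: V=4.2857
k=1 load: inc=4.285714, refl=4.285714·-0.875000=-3.7500; V=0.000000+4.285714+-3.750000=0.5357
k=2 src: inc=-3.750000, refl=-3.750000·-0.714286=2.6786; V=4.285714+-3.750000+2.678571=3.2143
k=3 load: inc=2.678571, refl=2.678571·-0.875000=-2.3438; V=0.535714+2.678571+-2.343750=0.8705
k=4 src: inc=-2.343750, refl=-2.343750·-0.714286=1.6741; V=3.214286+-2.343750+1.674107=2.5446
k=5 load: inc=1.674107, refl=1.674107·-0.875000=-1.4648; V=0.870536+1.674107+-1.464844=1.0798
k=6 src: inc=-1.464844, refl=-1.464844·-0.714286=1.0463; V=2.544643+-1.464844+1.046317=2.1261
k=7 load: inc=1.046317, refl=1.046317·-0.875000=-0.9155; V=1.079799+1.046317+-0.915527=1.2106
k=8 src: inc=-0.915527, refl=-0.915527·-0.714286=0.6539; V=2.126116+-0.915527+0.653948=1.8645
k=9 load: inc=0.653948, refl=0.653948·-0.875000=-0.5722; V=1.210589+0.653948+-0.572205=1.2923

0 0 source 4.2857
1 3 load 0.5357
2 6 source 3.2143
3 9 load 0.8705
4 12 source 2.5446
5 15 load 1.0798
6 18 source 2.1261
7 21 load 1.2106
8 24 source 1.8645
9 27 load 1.2923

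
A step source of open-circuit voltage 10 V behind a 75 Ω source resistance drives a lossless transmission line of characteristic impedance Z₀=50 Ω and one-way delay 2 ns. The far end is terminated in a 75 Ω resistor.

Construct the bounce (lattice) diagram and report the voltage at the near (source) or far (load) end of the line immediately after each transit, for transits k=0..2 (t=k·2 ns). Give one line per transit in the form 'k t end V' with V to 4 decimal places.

Γ_L=0.200000, Γ_S=0.200000; launch V₁=10·50/125=4.000000
k=0 src: V=4.0000
k=1 load: inc=4.000000, refl=4.000000·0.200000=0.8000; V=0.000000+4.000000+0.800000=4.8000
k=2 src: inc=0.800000, refl=0.800000·0.200000=0.1600; V=4.000000+0.800000+0.160000=4.9600

0 0 source 4.0000
1 2 load 4.8000
2 4 source 4.9600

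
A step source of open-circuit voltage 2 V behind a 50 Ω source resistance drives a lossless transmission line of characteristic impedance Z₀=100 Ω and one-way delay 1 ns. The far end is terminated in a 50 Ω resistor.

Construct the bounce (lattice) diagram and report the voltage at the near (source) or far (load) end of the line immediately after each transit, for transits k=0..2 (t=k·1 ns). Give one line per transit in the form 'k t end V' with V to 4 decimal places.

0 0 source 1.3333
1 1 load 0.8889
2 2 source 1.0370

Γ_L=-0.333333, Γ_S=-0.333333; launch V₁=2·100/150=1.333333
k=0 src: V=1.3333
k=1 load: inc=1.333333, refl=1.333333·-0.333333=-0.4444; V=0.000000+1.333333+-0.444444=0.8889
k=2 src: inc=-0.444444, refl=-0.444444·-0.333333=0.1481; V=1.333333+-0.444444+0.148148=1.0370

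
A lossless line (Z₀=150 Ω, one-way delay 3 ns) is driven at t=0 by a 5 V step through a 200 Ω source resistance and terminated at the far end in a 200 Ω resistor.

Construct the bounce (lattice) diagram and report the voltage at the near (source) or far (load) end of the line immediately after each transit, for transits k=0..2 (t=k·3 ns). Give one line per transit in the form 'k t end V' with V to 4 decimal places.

0 0 source 2.1429
1 3 load 2.4490
2 6 source 2.4927

Γ_L=0.142857, Γ_S=0.142857; launch V₁=5·150/350=2.142857
k=0 src: V=2.1429
k=1 load: inc=2.142857, refl=2.142857·0.142857=0.3061; V=0.000000+2.142857+0.306122=2.4490
k=2 src: inc=0.306122, refl=0.306122·0.142857=0.0437; V=2.142857+0.306122+0.043732=2.4927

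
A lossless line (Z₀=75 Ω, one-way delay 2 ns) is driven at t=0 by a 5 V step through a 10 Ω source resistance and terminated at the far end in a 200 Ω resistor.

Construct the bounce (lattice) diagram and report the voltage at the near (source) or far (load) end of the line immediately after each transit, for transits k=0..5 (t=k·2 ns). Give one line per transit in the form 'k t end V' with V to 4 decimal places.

0 0 source 4.4118
1 2 load 6.4171
2 4 source 4.8836
3 6 load 4.1866
4 8 source 4.7196
5 10 load 4.9619

Γ_L=0.454545, Γ_S=-0.764706; launch V₁=5·75/85=4.411765
k=0 src: V=4.4118
k=1 load: inc=4.411765, refl=4.411765·0.454545=2.0053; V=0.000000+4.411765+2.005348=6.4171
k=2 src: inc=2.005348, refl=2.005348·-0.764706=-1.5335; V=4.411765+2.005348+-1.533501=4.8836
k=3 load: inc=-1.533501, refl=-1.533501·0.454545=-0.6970; V=6.417112+-1.533501+-0.697046=4.1866
k=4 src: inc=-0.697046, refl=-0.697046·-0.764706=0.5330; V=4.883611+-0.697046+0.533035=4.7196
k=5 load: inc=0.533035, refl=0.533035·0.454545=0.2423; V=4.186565+0.533035+0.242289=4.9619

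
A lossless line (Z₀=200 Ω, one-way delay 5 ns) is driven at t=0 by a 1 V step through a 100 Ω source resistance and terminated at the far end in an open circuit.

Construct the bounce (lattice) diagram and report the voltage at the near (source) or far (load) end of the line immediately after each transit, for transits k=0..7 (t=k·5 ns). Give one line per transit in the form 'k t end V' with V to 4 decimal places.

0 0 source 0.6667
1 5 load 1.3333
2 10 source 1.1111
3 15 load 0.8889
4 20 source 0.9630
5 25 load 1.0370
6 30 source 1.0123
7 35 load 0.9877

Γ_L=1.000000, Γ_S=-0.333333; launch V₁=1·200/300=0.666667
k=0 src: V=0.6667
k=1 load: inc=0.666667, refl=0.666667·1.000000=0.6667; V=0.000000+0.666667+0.666667=1.3333
k=2 src: inc=0.666667, refl=0.666667·-0.333333=-0.2222; V=0.666667+0.666667+-0.222222=1.1111
k=3 load: inc=-0.222222, refl=-0.222222·1.000000=-0.2222; V=1.333333+-0.222222+-0.222222=0.8889
k=4 src: inc=-0.222222, refl=-0.222222·-0.333333=0.0741; V=1.111111+-0.222222+0.074074=0.9630
k=5 load: inc=0.074074, refl=0.074074·1.000000=0.0741; V=0.888889+0.074074+0.074074=1.0370
k=6 src: inc=0.074074, refl=0.074074·-0.333333=-0.0247; V=0.962963+0.074074+-0.024691=1.0123
k=7 load: inc=-0.024691, refl=-0.024691·1.000000=-0.0247; V=1.037037+-0.024691+-0.024691=0.9877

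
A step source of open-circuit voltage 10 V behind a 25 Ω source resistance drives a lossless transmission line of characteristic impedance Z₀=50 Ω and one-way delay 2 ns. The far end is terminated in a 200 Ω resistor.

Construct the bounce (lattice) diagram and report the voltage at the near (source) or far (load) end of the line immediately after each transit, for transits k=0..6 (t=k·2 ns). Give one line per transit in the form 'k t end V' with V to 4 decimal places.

Γ_L=0.600000, Γ_S=-0.333333; launch V₁=10·50/75=6.666667
k=0 src: V=6.6667
k=1 load: inc=6.666667, refl=6.666667·0.600000=4.0000; V=0.000000+6.666667+4.000000=10.6667
k=2 src: inc=4.000000, refl=4.000000·-0.333333=-1.3333; V=6.666667+4.000000+-1.333333=9.3333
k=3 load: inc=-1.333333, refl=-1.333333·0.600000=-0.8000; V=10.666667+-1.333333+-0.800000=8.5333
k=4 src: inc=-0.800000, refl=-0.800000·-0.333333=0.2667; V=9.333333+-0.800000+0.266667=8.8000
k=5 load: inc=0.266667, refl=0.266667·0.600000=0.1600; V=8.533333+0.266667+0.160000=8.9600
k=6 src: inc=0.160000, refl=0.160000·-0.333333=-0.0533; V=8.800000+0.160000+-0.053333=8.9067

0 0 source 6.6667
1 2 load 10.6667
2 4 source 9.3333
3 6 load 8.5333
4 8 source 8.8000
5 10 load 8.9600
6 12 source 8.9067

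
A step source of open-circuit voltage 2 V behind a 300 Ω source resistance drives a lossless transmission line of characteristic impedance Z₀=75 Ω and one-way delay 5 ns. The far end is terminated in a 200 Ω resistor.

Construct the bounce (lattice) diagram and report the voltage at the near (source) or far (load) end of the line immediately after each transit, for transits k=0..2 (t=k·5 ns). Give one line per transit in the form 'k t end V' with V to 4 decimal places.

0 0 source 0.4000
1 5 load 0.5818
2 10 source 0.6909

Γ_L=0.454545, Γ_S=0.600000; launch V₁=2·75/375=0.400000
k=0 src: V=0.4000
k=1 load: inc=0.400000, refl=0.400000·0.454545=0.1818; V=0.000000+0.400000+0.181818=0.5818
k=2 src: inc=0.181818, refl=0.181818·0.600000=0.1091; V=0.400000+0.181818+0.109091=0.6909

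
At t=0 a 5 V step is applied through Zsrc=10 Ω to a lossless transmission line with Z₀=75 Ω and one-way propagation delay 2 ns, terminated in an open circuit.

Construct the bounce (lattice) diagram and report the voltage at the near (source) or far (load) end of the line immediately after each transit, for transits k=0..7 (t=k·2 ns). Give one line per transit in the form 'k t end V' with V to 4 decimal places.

0 0 source 4.4118
1 2 load 8.8235
2 4 source 5.4498
3 6 load 2.0761
4 8 source 4.6560
5 10 load 7.2359
6 12 source 5.2630
7 14 load 3.2902

Γ_L=1.000000, Γ_S=-0.764706; launch V₁=5·75/85=4.411765
k=0 src: V=4.4118
k=1 load: inc=4.411765, refl=4.411765·1.000000=4.4118; V=0.000000+4.411765+4.411765=8.8235
k=2 src: inc=4.411765, refl=4.411765·-0.764706=-3.3737; V=4.411765+4.411765+-3.373702=5.4498
k=3 load: inc=-3.373702, refl=-3.373702·1.000000=-3.3737; V=8.823529+-3.373702+-3.373702=2.0761
k=4 src: inc=-3.373702, refl=-3.373702·-0.764706=2.5799; V=5.449827+-3.373702+2.579890=4.6560
k=5 load: inc=2.579890, refl=2.579890·1.000000=2.5799; V=2.076125+2.579890+2.579890=7.2359
k=6 src: inc=2.579890, refl=2.579890·-0.764706=-1.9729; V=4.656015+2.579890+-1.972857=5.2630
k=7 load: inc=-1.972857, refl=-1.972857·1.000000=-1.9729; V=7.235905+-1.972857+-1.972857=3.2902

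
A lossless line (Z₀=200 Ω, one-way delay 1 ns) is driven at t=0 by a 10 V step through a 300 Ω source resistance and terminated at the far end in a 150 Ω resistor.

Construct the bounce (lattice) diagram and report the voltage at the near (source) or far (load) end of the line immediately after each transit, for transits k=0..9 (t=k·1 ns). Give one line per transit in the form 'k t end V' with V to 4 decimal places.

Γ_L=-0.142857, Γ_S=0.200000; launch V₁=10·200/500=4.000000
k=0 src: V=4.0000
k=1 load: inc=4.000000, refl=4.000000·-0.142857=-0.5714; V=0.000000+4.000000+-0.571429=3.4286
k=2 src: inc=-0.571429, refl=-0.571429·0.200000=-0.1143; V=4.000000+-0.571429+-0.114286=3.3143
k=3 load: inc=-0.114286, refl=-0.114286·-0.142857=0.0163; V=3.428571+-0.114286+0.016327=3.3306
k=4 src: inc=0.016327, refl=0.016327·0.200000=0.0033; V=3.314286+0.016327+0.003265=3.3339
k=5 load: inc=0.003265, refl=0.003265·-0.142857=-0.0005; V=3.330612+0.003265+-0.000466=3.3334
k=6 src: inc=-0.000466, refl=-0.000466·0.200000=-0.0001; V=3.333878+-0.000466+-0.000093=3.3333
k=7 load: inc=-0.000093, refl=-0.000093·-0.142857=0.0000; V=3.333411+-0.000093+0.000013=3.3333
k=8 src: inc=0.000013, refl=0.000013·0.200000=0.0000; V=3.333318+0.000013+0.000003=3.3333
k=9 load: inc=0.000003, refl=0.000003·-0.142857=-0.0000; V=3.333331+0.000003+-0.000000=3.3333

0 0 source 4.0000
1 1 load 3.4286
2 2 source 3.3143
3 3 load 3.3306
4 4 source 3.3339
5 5 load 3.3334
6 6 source 3.3333
7 7 load 3.3333
8 8 source 3.3333
9 9 load 3.3333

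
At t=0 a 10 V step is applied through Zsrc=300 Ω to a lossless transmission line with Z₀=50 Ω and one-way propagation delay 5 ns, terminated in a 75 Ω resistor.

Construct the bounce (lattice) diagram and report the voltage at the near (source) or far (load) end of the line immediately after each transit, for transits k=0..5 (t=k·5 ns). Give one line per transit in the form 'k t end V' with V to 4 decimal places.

0 0 source 1.4286
1 5 load 1.7143
2 10 source 1.9184
3 15 load 1.9592
4 20 source 1.9883
5 25 load 1.9942

Γ_L=0.200000, Γ_S=0.714286; launch V₁=10·50/350=1.428571
k=0 src: V=1.4286
k=1 load: inc=1.428571, refl=1.428571·0.200000=0.2857; V=0.000000+1.428571+0.285714=1.7143
k=2 src: inc=0.285714, refl=0.285714·0.714286=0.2041; V=1.428571+0.285714+0.204082=1.9184
k=3 load: inc=0.204082, refl=0.204082·0.200000=0.0408; V=1.714286+0.204082+0.040816=1.9592
k=4 src: inc=0.040816, refl=0.040816·0.714286=0.0292; V=1.918367+0.040816+0.029155=1.9883
k=5 load: inc=0.029155, refl=0.029155·0.200000=0.0058; V=1.959184+0.029155+0.005831=1.9942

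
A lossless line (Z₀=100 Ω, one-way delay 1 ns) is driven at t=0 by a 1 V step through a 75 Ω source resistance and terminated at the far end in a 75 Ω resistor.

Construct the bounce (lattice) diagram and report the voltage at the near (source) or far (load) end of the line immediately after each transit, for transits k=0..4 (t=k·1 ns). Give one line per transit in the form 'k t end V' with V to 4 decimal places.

0 0 source 0.5714
1 1 load 0.4898
2 2 source 0.5015
3 3 load 0.4998
4 4 source 0.5000

Γ_L=-0.142857, Γ_S=-0.142857; launch V₁=1·100/175=0.571429
k=0 src: V=0.5714
k=1 load: inc=0.571429, refl=0.571429·-0.142857=-0.0816; V=0.000000+0.571429+-0.081633=0.4898
k=2 src: inc=-0.081633, refl=-0.081633·-0.142857=0.0117; V=0.571429+-0.081633+0.011662=0.5015
k=3 load: inc=0.011662, refl=0.011662·-0.142857=-0.0017; V=0.489796+0.011662+-0.001666=0.4998
k=4 src: inc=-0.001666, refl=-0.001666·-0.142857=0.0002; V=0.501458+-0.001666+0.000238=0.5000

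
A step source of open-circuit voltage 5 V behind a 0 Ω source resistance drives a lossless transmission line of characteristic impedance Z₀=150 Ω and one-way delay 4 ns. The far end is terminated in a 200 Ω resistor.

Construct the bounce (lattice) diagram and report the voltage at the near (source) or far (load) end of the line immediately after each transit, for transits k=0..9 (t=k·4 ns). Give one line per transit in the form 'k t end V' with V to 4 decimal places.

Γ_L=0.142857, Γ_S=-1.000000; launch V₁=5·150/150=5.000000
k=0 src: V=5.0000
k=1 load: inc=5.000000, refl=5.000000·0.142857=0.7143; V=0.000000+5.000000+0.714286=5.7143
k=2 src: inc=0.714286, refl=0.714286·-1.000000=-0.7143; V=5.000000+0.714286+-0.714286=5.0000
k=3 load: inc=-0.714286, refl=-0.714286·0.142857=-0.1020; V=5.714286+-0.714286+-0.102041=4.8980
k=4 src: inc=-0.102041, refl=-0.102041·-1.000000=0.1020; V=5.000000+-0.102041+0.102041=5.0000
k=5 load: inc=0.102041, refl=0.102041·0.142857=0.0146; V=4.897959+0.102041+0.014577=5.0146
k=6 src: inc=0.014577, refl=0.014577·-1.000000=-0.0146; V=5.000000+0.014577+-0.014577=5.0000
k=7 load: inc=-0.014577, refl=-0.014577·0.142857=-0.0021; V=5.014577+-0.014577+-0.002082=4.9979
k=8 src: inc=-0.002082, refl=-0.002082·-1.000000=0.0021; V=5.000000+-0.002082+0.002082=5.0000
k=9 load: inc=0.002082, refl=0.002082·0.142857=0.0003; V=4.997918+0.002082+0.000297=5.0003

0 0 source 5.0000
1 4 load 5.7143
2 8 source 5.0000
3 12 load 4.8980
4 16 source 5.0000
5 20 load 5.0146
6 24 source 5.0000
7 28 load 4.9979
8 32 source 5.0000
9 36 load 5.0003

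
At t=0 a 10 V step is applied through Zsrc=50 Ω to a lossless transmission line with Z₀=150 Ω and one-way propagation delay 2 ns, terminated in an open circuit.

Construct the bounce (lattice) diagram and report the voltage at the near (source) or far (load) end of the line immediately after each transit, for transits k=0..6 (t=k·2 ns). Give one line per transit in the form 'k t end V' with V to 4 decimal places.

0 0 source 7.5000
1 2 load 15.0000
2 4 source 11.2500
3 6 load 7.5000
4 8 source 9.3750
5 10 load 11.2500
6 12 source 10.3125

Γ_L=1.000000, Γ_S=-0.500000; launch V₁=10·150/200=7.500000
k=0 src: V=7.5000
k=1 load: inc=7.500000, refl=7.500000·1.000000=7.5000; V=0.000000+7.500000+7.500000=15.0000
k=2 src: inc=7.500000, refl=7.500000·-0.500000=-3.7500; V=7.500000+7.500000+-3.750000=11.2500
k=3 load: inc=-3.750000, refl=-3.750000·1.000000=-3.7500; V=15.000000+-3.750000+-3.750000=7.5000
k=4 src: inc=-3.750000, refl=-3.750000·-0.500000=1.8750; V=11.250000+-3.750000+1.875000=9.3750
k=5 load: inc=1.875000, refl=1.875000·1.000000=1.8750; V=7.500000+1.875000+1.875000=11.2500
k=6 src: inc=1.875000, refl=1.875000·-0.500000=-0.9375; V=9.375000+1.875000+-0.937500=10.3125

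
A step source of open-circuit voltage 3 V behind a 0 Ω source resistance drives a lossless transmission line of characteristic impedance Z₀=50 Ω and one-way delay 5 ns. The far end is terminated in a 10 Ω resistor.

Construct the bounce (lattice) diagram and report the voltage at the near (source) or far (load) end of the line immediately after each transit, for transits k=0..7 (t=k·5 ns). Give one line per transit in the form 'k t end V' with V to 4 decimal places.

Γ_L=-0.666667, Γ_S=-1.000000; launch V₁=3·50/50=3.000000
k=0 src: V=3.0000
k=1 load: inc=3.000000, refl=3.000000·-0.666667=-2.0000; V=0.000000+3.000000+-2.000000=1.0000
k=2 src: inc=-2.000000, refl=-2.000000·-1.000000=2.0000; V=3.000000+-2.000000+2.000000=3.0000
k=3 load: inc=2.000000, refl=2.000000·-0.666667=-1.3333; V=1.000000+2.000000+-1.333333=1.6667
k=4 src: inc=-1.333333, refl=-1.333333·-1.000000=1.3333; V=3.000000+-1.333333+1.333333=3.0000
k=5 load: inc=1.333333, refl=1.333333·-0.666667=-0.8889; V=1.666667+1.333333+-0.888889=2.1111
k=6 src: inc=-0.888889, refl=-0.888889·-1.000000=0.8889; V=3.000000+-0.888889+0.888889=3.0000
k=7 load: inc=0.888889, refl=0.888889·-0.666667=-0.5926; V=2.111111+0.888889+-0.592593=2.4074

0 0 source 3.0000
1 5 load 1.0000
2 10 source 3.0000
3 15 load 1.6667
4 20 source 3.0000
5 25 load 2.1111
6 30 source 3.0000
7 35 load 2.4074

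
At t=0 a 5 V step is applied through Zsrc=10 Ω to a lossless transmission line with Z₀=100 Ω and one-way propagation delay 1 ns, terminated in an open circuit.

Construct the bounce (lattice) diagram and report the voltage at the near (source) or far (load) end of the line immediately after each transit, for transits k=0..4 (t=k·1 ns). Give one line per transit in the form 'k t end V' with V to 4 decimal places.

Γ_L=1.000000, Γ_S=-0.818182; launch V₁=5·100/110=4.545455
k=0 src: V=4.5455
k=1 load: inc=4.545455, refl=4.545455·1.000000=4.5455; V=0.000000+4.545455+4.545455=9.0909
k=2 src: inc=4.545455, refl=4.545455·-0.818182=-3.7190; V=4.545455+4.545455+-3.719008=5.3719
k=3 load: inc=-3.719008, refl=-3.719008·1.000000=-3.7190; V=9.090909+-3.719008+-3.719008=1.6529
k=4 src: inc=-3.719008, refl=-3.719008·-0.818182=3.0428; V=5.371901+-3.719008+3.042825=4.6957

0 0 source 4.5455
1 1 load 9.0909
2 2 source 5.3719
3 3 load 1.6529
4 4 source 4.6957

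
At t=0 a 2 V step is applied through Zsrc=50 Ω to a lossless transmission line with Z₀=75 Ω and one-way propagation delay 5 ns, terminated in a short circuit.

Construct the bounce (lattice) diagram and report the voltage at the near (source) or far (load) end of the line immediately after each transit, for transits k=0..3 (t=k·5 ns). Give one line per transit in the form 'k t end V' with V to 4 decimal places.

0 0 source 1.2000
1 5 load 0.0000
2 10 source 0.2400
3 15 load 0.0000

Γ_L=-1.000000, Γ_S=-0.200000; launch V₁=2·75/125=1.200000
k=0 src: V=1.2000
k=1 load: inc=1.200000, refl=1.200000·-1.000000=-1.2000; V=0.000000+1.200000+-1.200000=0.0000
k=2 src: inc=-1.200000, refl=-1.200000·-0.200000=0.2400; V=1.200000+-1.200000+0.240000=0.2400
k=3 load: inc=0.240000, refl=0.240000·-1.000000=-0.2400; V=0.000000+0.240000+-0.240000=0.0000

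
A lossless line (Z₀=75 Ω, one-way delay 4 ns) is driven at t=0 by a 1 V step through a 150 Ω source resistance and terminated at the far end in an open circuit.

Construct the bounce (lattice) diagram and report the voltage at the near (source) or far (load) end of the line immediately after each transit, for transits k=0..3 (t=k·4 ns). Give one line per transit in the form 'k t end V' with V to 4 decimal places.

0 0 source 0.3333
1 4 load 0.6667
2 8 source 0.7778
3 12 load 0.8889

Γ_L=1.000000, Γ_S=0.333333; launch V₁=1·75/225=0.333333
k=0 src: V=0.3333
k=1 load: inc=0.333333, refl=0.333333·1.000000=0.3333; V=0.000000+0.333333+0.333333=0.6667
k=2 src: inc=0.333333, refl=0.333333·0.333333=0.1111; V=0.333333+0.333333+0.111111=0.7778
k=3 load: inc=0.111111, refl=0.111111·1.000000=0.1111; V=0.666667+0.111111+0.111111=0.8889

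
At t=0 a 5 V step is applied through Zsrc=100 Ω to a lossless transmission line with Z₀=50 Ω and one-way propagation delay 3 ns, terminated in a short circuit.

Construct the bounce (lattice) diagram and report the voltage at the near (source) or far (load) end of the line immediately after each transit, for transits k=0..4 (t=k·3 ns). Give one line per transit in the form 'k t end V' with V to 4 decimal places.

Γ_L=-1.000000, Γ_S=0.333333; launch V₁=5·50/150=1.666667
k=0 src: V=1.6667
k=1 load: inc=1.666667, refl=1.666667·-1.000000=-1.6667; V=0.000000+1.666667+-1.666667=0.0000
k=2 src: inc=-1.666667, refl=-1.666667·0.333333=-0.5556; V=1.666667+-1.666667+-0.555556=-0.5556
k=3 load: inc=-0.555556, refl=-0.555556·-1.000000=0.5556; V=0.000000+-0.555556+0.555556=0.0000
k=4 src: inc=0.555556, refl=0.555556·0.333333=0.1852; V=-0.555556+0.555556+0.185185=0.1852

0 0 source 1.6667
1 3 load 0.0000
2 6 source -0.5556
3 9 load 0.0000
4 12 source 0.1852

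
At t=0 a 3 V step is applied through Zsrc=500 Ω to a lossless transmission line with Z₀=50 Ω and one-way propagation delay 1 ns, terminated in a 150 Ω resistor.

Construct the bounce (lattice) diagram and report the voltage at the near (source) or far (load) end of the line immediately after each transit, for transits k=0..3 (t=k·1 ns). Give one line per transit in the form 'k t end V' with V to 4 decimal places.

0 0 source 0.2727
1 1 load 0.4091
2 2 source 0.5207
3 3 load 0.5764

Γ_L=0.500000, Γ_S=0.818182; launch V₁=3·50/550=0.272727
k=0 src: V=0.2727
k=1 load: inc=0.272727, refl=0.272727·0.500000=0.1364; V=0.000000+0.272727+0.136364=0.4091
k=2 src: inc=0.136364, refl=0.136364·0.818182=0.1116; V=0.272727+0.136364+0.111570=0.5207
k=3 load: inc=0.111570, refl=0.111570·0.500000=0.0558; V=0.409091+0.111570+0.055785=0.5764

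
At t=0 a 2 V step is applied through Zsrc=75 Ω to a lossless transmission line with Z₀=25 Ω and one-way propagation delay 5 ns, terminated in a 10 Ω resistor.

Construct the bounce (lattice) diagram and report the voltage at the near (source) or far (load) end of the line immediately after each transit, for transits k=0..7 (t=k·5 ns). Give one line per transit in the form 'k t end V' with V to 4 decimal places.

Γ_L=-0.428571, Γ_S=0.500000; launch V₁=2·25/100=0.500000
k=0 src: V=0.5000
k=1 load: inc=0.500000, refl=0.500000·-0.428571=-0.2143; V=0.000000+0.500000+-0.214286=0.2857
k=2 src: inc=-0.214286, refl=-0.214286·0.500000=-0.1071; V=0.500000+-0.214286+-0.107143=0.1786
k=3 load: inc=-0.107143, refl=-0.107143·-0.428571=0.0459; V=0.285714+-0.107143+0.045918=0.2245
k=4 src: inc=0.045918, refl=0.045918·0.500000=0.0230; V=0.178571+0.045918+0.022959=0.2474
k=5 load: inc=0.022959, refl=0.022959·-0.428571=-0.0098; V=0.224490+0.022959+-0.009840=0.2376
k=6 src: inc=-0.009840, refl=-0.009840·0.500000=-0.0049; V=0.247449+-0.009840+-0.004920=0.2327
k=7 load: inc=-0.004920, refl=-0.004920·-0.428571=0.0021; V=0.237609+-0.004920+0.002108=0.2348

0 0 source 0.5000
1 5 load 0.2857
2 10 source 0.1786
3 15 load 0.2245
4 20 source 0.2474
5 25 load 0.2376
6 30 source 0.2327
7 35 load 0.2348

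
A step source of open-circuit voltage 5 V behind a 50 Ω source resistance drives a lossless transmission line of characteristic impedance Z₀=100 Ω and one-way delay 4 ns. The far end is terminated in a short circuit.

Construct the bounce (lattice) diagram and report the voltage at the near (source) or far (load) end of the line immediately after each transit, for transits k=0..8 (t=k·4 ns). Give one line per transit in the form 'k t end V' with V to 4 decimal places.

0 0 source 3.3333
1 4 load 0.0000
2 8 source 1.1111
3 12 load 0.0000
4 16 source 0.3704
5 20 load 0.0000
6 24 source 0.1235
7 28 load 0.0000
8 32 source 0.0412

Γ_L=-1.000000, Γ_S=-0.333333; launch V₁=5·100/150=3.333333
k=0 src: V=3.3333
k=1 load: inc=3.333333, refl=3.333333·-1.000000=-3.3333; V=0.000000+3.333333+-3.333333=0.0000
k=2 src: inc=-3.333333, refl=-3.333333·-0.333333=1.1111; V=3.333333+-3.333333+1.111111=1.1111
k=3 load: inc=1.111111, refl=1.111111·-1.000000=-1.1111; V=0.000000+1.111111+-1.111111=0.0000
k=4 src: inc=-1.111111, refl=-1.111111·-0.333333=0.3704; V=1.111111+-1.111111+0.370370=0.3704
k=5 load: inc=0.370370, refl=0.370370·-1.000000=-0.3704; V=0.000000+0.370370+-0.370370=0.0000
k=6 src: inc=-0.370370, refl=-0.370370·-0.333333=0.1235; V=0.370370+-0.370370+0.123457=0.1235
k=7 load: inc=0.123457, refl=0.123457·-1.000000=-0.1235; V=0.000000+0.123457+-0.123457=0.0000
k=8 src: inc=-0.123457, refl=-0.123457·-0.333333=0.0412; V=0.123457+-0.123457+0.041152=0.0412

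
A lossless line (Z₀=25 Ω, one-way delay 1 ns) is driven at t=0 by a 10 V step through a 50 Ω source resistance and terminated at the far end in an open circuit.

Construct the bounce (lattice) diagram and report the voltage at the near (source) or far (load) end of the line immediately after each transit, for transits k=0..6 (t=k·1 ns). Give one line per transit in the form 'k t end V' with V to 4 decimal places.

0 0 source 3.3333
1 1 load 6.6667
2 2 source 7.7778
3 3 load 8.8889
4 4 source 9.2593
5 5 load 9.6296
6 6 source 9.7531

Γ_L=1.000000, Γ_S=0.333333; launch V₁=10·25/75=3.333333
k=0 src: V=3.3333
k=1 load: inc=3.333333, refl=3.333333·1.000000=3.3333; V=0.000000+3.333333+3.333333=6.6667
k=2 src: inc=3.333333, refl=3.333333·0.333333=1.1111; V=3.333333+3.333333+1.111111=7.7778
k=3 load: inc=1.111111, refl=1.111111·1.000000=1.1111; V=6.666667+1.111111+1.111111=8.8889
k=4 src: inc=1.111111, refl=1.111111·0.333333=0.3704; V=7.777778+1.111111+0.370370=9.2593
k=5 load: inc=0.370370, refl=0.370370·1.000000=0.3704; V=8.888889+0.370370+0.370370=9.6296
k=6 src: inc=0.370370, refl=0.370370·0.333333=0.1235; V=9.259259+0.370370+0.123457=9.7531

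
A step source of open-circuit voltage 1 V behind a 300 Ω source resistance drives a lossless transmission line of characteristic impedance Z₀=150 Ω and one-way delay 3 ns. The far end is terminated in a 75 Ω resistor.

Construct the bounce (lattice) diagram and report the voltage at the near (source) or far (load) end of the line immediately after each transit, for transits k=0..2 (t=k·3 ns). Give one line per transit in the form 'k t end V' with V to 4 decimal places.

0 0 source 0.3333
1 3 load 0.2222
2 6 source 0.1852

Γ_L=-0.333333, Γ_S=0.333333; launch V₁=1·150/450=0.333333
k=0 src: V=0.3333
k=1 load: inc=0.333333, refl=0.333333·-0.333333=-0.1111; V=0.000000+0.333333+-0.111111=0.2222
k=2 src: inc=-0.111111, refl=-0.111111·0.333333=-0.0370; V=0.333333+-0.111111+-0.037037=0.1852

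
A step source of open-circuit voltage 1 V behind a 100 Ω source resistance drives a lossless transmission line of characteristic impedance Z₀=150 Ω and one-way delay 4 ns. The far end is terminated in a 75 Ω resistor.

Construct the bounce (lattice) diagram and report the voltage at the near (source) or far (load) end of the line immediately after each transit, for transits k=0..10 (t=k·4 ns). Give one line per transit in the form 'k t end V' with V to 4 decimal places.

0 0 source 0.6000
1 4 load 0.4000
2 8 source 0.4400
3 12 load 0.4267
4 16 source 0.4293
5 20 load 0.4284
6 24 source 0.4286
7 28 load 0.4286
8 32 source 0.4286
9 36 load 0.4286
10 40 source 0.4286

Γ_L=-0.333333, Γ_S=-0.200000; launch V₁=1·150/250=0.600000
k=0 src: V=0.6000
k=1 load: inc=0.600000, refl=0.600000·-0.333333=-0.2000; V=0.000000+0.600000+-0.200000=0.4000
k=2 src: inc=-0.200000, refl=-0.200000·-0.200000=0.0400; V=0.600000+-0.200000+0.040000=0.4400
k=3 load: inc=0.040000, refl=0.040000·-0.333333=-0.0133; V=0.400000+0.040000+-0.013333=0.4267
k=4 src: inc=-0.013333, refl=-0.013333·-0.200000=0.0027; V=0.440000+-0.013333+0.002667=0.4293
k=5 load: inc=0.002667, refl=0.002667·-0.333333=-0.0009; V=0.426667+0.002667+-0.000889=0.4284
k=6 src: inc=-0.000889, refl=-0.000889·-0.200000=0.0002; V=0.429333+-0.000889+0.000178=0.4286
k=7 load: inc=0.000178, refl=0.000178·-0.333333=-0.0001; V=0.428444+0.000178+-0.000059=0.4286
k=8 src: inc=-0.000059, refl=-0.000059·-0.200000=0.0000; V=0.428622+-0.000059+0.000012=0.4286
k=9 load: inc=0.000012, refl=0.000012·-0.333333=-0.0000; V=0.428563+0.000012+-0.000004=0.4286
k=10 src: inc=-0.000004, refl=-0.000004·-0.200000=0.0000; V=0.428575+-0.000004+0.000001=0.4286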